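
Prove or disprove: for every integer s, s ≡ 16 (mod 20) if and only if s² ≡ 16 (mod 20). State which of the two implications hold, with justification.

The forward direction holds; the converse fails.

(⇒) Suppose s ≡ 16 (mod 20). Write s = 20j + 16. Then (20j + 16)² = 400j² + 640j + 256 = 20(20j² + 32j + 12) + 16, so s² ≡ 16 (mod 20).

(⇐) This fails: take s = 4. Then 4² = 16 ≡ 16 (mod 20), yet 4 ≡ 4 (mod 20), not 16.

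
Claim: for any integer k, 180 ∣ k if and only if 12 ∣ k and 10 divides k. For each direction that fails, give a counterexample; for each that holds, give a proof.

Only the forward direction holds.

Forward direction. If 180 ∣ k, write k = 180q. Since 180 = 15·12, k = 12·(15q), so 12 ∣ k; and since 180 = 18·10, k = 10·(18q), so 10 ∣ k.

Converse. This fails: take k = 60. Both 12 ∣ 60 and 10 ∣ 60, yet 60 is not a multiple of 180 (since 60 = 0·180 + 60), so 180 ∤ 60.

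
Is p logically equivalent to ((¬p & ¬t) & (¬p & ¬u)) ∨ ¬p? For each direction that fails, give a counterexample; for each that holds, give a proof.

Both directions fail.

[⇒] This fails. Under t = F, p = T, u = F, the left side is true but the right side is false.

[⇐] This fails. Under t = F, p = F, u = F, the left side is false but the right side is true.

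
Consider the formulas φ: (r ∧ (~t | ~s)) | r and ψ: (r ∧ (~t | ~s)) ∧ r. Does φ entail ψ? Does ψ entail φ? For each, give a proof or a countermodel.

Not equivalent: only (⇐) holds.

Forward direction. This fails. Under s = T, t = T, r = T, the left side is true but the right side is false.

Converse. Assume the antecedent. If s is true, the antecedent forces (s = T, t = F, r = T), and (r ∧ (~t | ~s)) | r holds there. If s is false, the antecedent forces (s = F, t = F, r = T) or (s = F, t = T, r = T), and (r ∧ (~t | ~s)) | r holds there. Either way (r ∧ (~t | ~s)) | r holds.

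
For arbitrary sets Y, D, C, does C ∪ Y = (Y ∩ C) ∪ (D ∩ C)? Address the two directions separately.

(⟸) Let x ∈ (Y ∩ C) ∪ (D ∩ C). Then either x ∈ Y ∩ C and x ∉ D; or x ∈ D ∩ C and x ∉ Y; or x ∈ Y ∩ D ∩ C. In each case x ∈ C ∪ Y, so (Y ∩ C) ∪ (D ∩ C) ⊆ C ∪ Y.

(⟹) This inclusion fails. Take Y = {1}, D = ∅, C = ∅; then 1 ∈ C ∪ Y but 1 ∉ (Y ∩ C) ∪ (D ∩ C).

The sets are not equal: only the reverse inclusion holds.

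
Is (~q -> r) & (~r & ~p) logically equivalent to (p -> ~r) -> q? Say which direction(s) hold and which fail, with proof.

The forward direction holds; the converse fails.

Forward direction. Assume the antecedent. If r is true, the antecedent cannot hold. If r is false, the antecedent forces (r = F, q = T, p = F), and (p -> ~r) -> q holds there. Either way (p -> ~r) -> q holds.

Converse. This fails. Under r = T, q = T, p = F, the left side is false but the right side is true.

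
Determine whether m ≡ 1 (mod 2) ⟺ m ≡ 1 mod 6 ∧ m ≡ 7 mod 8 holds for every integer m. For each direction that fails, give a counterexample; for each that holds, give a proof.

(←) If m ≡ 1 (mod 6) and m ≡ 7 (mod 8), then by the Chinese remainder theorem m ≡ 7 (mod 24). Since 7 ≡ 1 (mod 2) and 2 ∣ 24, we get m ≡ 1 (mod 2).

(→) This fails: m = 1 gives 1 ≡ 1 (mod 2) but 1 ≡ 1 (mod 8), so the conjunction on the right does not hold.

Only the reverse direction holds.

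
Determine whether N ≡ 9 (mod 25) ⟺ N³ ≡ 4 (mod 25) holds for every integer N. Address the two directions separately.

Both directions hold; the statement is true.

Forward direction. Suppose N ≡ 9 (mod 25). Write N = 25j + 9. Then (25j + 9)³ = 15625j³ + 16875j² + 6075j + 729 = 25(625j³ + 675j² + 243j + 29) + 4, so N³ ≡ 4 (mod 25).

Converse. Suppose N³ ≡ 4 (mod 25). The only residue r in {0, …, 24} with r³ ≡ 4 (mod 25) is r = 9, so N ≡ 9 (mod 25).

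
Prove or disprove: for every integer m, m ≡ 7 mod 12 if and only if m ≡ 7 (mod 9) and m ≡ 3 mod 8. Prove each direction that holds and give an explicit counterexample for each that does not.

Only the reverse direction holds.

(⟹) This fails: m = 67 gives 67 ≡ 7 (mod 12) but 67 ≡ 4 (mod 9), so the conjunction on the right does not hold.

(⟸) Conversely, if m ≡ 7 (mod 9) and m ≡ 3 (mod 8), then by the Chinese remainder theorem m ≡ 43 (mod 72). Since 43 ≡ 7 (mod 12) and 12 ∣ 72, we get m ≡ 7 (mod 12).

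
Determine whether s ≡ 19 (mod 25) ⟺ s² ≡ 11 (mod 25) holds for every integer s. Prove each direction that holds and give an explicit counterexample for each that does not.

The forward direction holds; the converse fails.

Converse. This fails: take s = 6. Then 6² = 36 ≡ 11 (mod 25), yet 6 ≡ 6 (mod 25), not 19.

Forward direction. Suppose s ≡ 19 (mod 25). Write s = 25j + 19. Then (25j + 19)² = 625j² + 950j + 361 = 25(25j² + 38j + 14) + 11, so s² ≡ 11 (mod 25).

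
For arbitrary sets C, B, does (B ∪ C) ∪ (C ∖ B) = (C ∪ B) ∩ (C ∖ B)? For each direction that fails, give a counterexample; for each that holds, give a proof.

Only the reverse inclusion holds.

(⟹) This inclusion fails. Take C = ∅, B = {1}; then 1 ∈ (B ∪ C) ∪ (C ∖ B) but 1 ∉ (C ∪ B) ∩ (C ∖ B).

(⟸) Let x ∈ (C ∪ B) ∩ (C ∖ B). Then x ∈ C and x ∉ B, from which x ∈ (B ∪ C) ∪ (C ∖ B).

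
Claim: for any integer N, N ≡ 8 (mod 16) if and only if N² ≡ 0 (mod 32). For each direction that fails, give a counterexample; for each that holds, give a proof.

The forward direction holds; the converse fails.

(⇒) Suppose N ≡ 8 (mod 16). Working modulo 32, N ∈ {8, 24}; for each such r, r² ≡ 0 (mod 32).

(⇐) This fails: take N = 0. Then 0² = 0 ≡ 0 (mod 32), yet 0 ≡ 0 (mod 16), not 8.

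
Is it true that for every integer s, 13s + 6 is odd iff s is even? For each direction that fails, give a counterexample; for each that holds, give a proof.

(⇒) This fails: s = 5 gives 13s + 6 = 71, which is odd, but 5 is odd, not even.

(⇐) This also fails: s = 2 is even, but 13s + 6 = 32 is even, not odd.

Both directions fail.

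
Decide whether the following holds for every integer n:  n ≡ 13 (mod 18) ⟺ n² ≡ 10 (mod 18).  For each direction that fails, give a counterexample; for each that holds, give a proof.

Both directions fail.

(→) This fails: take n = 13. Then 13 ≡ 13 (mod 18), but 13² = 169 ≡ 7 (mod 18), not 10.

(←) This fails: take n = 8. Then 8² = 64 ≡ 10 (mod 18), yet 8 ≡ 8 (mod 18), not 13.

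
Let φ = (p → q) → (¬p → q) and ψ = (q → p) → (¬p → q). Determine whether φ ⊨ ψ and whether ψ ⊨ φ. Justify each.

Both directions hold.

Forward direction. Assume the antecedent. If q is true, (q → p) → (¬p → q) reduces to true regardless of the other variables. If q is false, the antecedent forces (q = F, p = T), and (q → p) → (¬p → q) holds there. Either way (q → p) → (¬p → q) holds.

Converse. Assume the antecedent. If q is true, (p → q) → (¬p → q) reduces to true regardless of the other variables. If q is false, the antecedent forces (q = F, p = T), and (p → q) → (¬p → q) holds there. Either way (p → q) → (¬p → q) holds.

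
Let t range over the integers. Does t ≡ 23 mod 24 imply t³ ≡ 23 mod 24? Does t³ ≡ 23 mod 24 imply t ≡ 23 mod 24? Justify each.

(→) Suppose t ≡ 23 mod 24. Write t = 24j + 23. Then (24j + 23)³ = 13824j³ + 39744j² + 38088j + 12167 = 24(576j³ + 1656j² + 1587j + 506) + 23, so t³ ≡ 23 (mod 24).

(←) Conversely, suppose t³ ≡ 23 (mod 24). The only residue r in {0, …, 23} with r³ ≡ 23 (mod 24) is r = 23, so t ≡ 23 (mod 24).

Both directions hold.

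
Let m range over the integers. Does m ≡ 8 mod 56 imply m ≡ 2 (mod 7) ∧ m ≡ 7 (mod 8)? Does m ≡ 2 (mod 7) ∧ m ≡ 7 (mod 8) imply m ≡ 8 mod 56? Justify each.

Neither implication holds.

Forward direction. This fails: m = 8 gives 8 ≡ 8 (mod 56) but 8 ≡ 1 (mod 7), so the conjunction on the right does not hold.

Converse. This fails: m = 23 satisfies both congruences on the right (23 ≡ 2 mod 7 and 23 ≡ 7 mod 8) yet 23 ≡ 23 (mod 56), not 8.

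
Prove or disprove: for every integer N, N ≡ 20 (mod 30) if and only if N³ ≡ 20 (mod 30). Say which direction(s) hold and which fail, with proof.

Both directions hold.

Forward direction. Suppose N ≡ 20 (mod 30). Write N = 30j + 20. Then (30j + 20)³ = 27000j³ + 54000j² + 36000j + 8000 = 30(900j³ + 1800j² + 1200j + 266) + 20, so N³ ≡ 20 (mod 30).

Converse. Suppose N³ ≡ 20 (mod 30). The only residue r in {0, …, 29} with r³ ≡ 20 (mod 30) is r = 20, so N ≡ 20 (mod 30).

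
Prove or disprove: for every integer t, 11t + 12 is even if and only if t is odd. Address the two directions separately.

Both directions fail.

Forward direction. This fails: t = 4 gives 11t + 12 = 56, which is even, but 4 is even, not odd.

Converse. This also fails: t = 3 is odd, but 11t + 12 = 45 is odd, not even.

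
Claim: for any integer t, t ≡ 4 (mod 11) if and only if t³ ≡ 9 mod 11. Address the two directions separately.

Forward direction. Suppose t ≡ 4 (mod 11). Write t = 11j + 4. Then (11j + 4)³ = 1331j³ + 1452j² + 528j + 64 = 11(121j³ + 132j² + 48j + 5) + 9, so t³ ≡ 9 (mod 11).

Converse. For the converse, argue contrapositively. If t ≢ 4 (mod 11), then t is congruent to one of 0, 1, 2, 3, 5, 6, 7, 8, 9, 10 modulo 11, and these give t³ ≡ 0, 1, 8, 5, 4, 7, 2, 6, 3, 10 respectively — never 9.

Equivalent; both directions hold.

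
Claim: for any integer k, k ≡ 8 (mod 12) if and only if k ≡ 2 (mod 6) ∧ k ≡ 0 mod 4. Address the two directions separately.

The biconditional holds.

[⇐] If k ≡ 2 (mod 6) and k ≡ 0 (mod 4), then by the Chinese remainder theorem k ≡ 8 (mod 12). This is exactly k ≡ 8 (mod 12).

[⇒] Suppose k ≡ 8 (mod 12); write k = 12j + 8. Since 6 ∣ 12, reducing mod 6 gives k ≡ 8 ≡ 2 (mod 6); since 4 ∣ 12, reducing mod 4 gives k ≡ 8 ≡ 0 (mod 4).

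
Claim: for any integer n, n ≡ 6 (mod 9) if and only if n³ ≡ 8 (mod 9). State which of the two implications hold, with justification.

Neither direction holds.

(⟹) This fails: take n = 6. Then 6 ≡ 6 (mod 9), but 6³ = 216 ≡ 0 (mod 9), not 8.

(⟸) This fails: take n = 2. Then 2³ = 8 ≡ 8 (mod 9), yet 2 ≡ 2 (mod 9), not 6.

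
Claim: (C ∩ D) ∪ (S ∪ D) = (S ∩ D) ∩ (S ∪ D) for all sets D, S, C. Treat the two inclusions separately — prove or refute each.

(⊆) This inclusion fails. Take D = {1}, S = ∅, C = ∅; then 1 ∈ (C ∩ D) ∪ (S ∪ D) but 1 ∉ (S ∩ D) ∩ (S ∪ D).

(⊇) Let x ∈ (S ∩ D) ∩ (S ∪ D). Then either x ∈ D ∩ S and x ∉ C; or x ∈ D ∩ S ∩ C. In each case x ∈ (C ∩ D) ∪ (S ∪ D), so (S ∩ D) ∩ (S ∪ D) ⊆ (C ∩ D) ∪ (S ∪ D).

The sets are not equal: only the reverse inclusion holds.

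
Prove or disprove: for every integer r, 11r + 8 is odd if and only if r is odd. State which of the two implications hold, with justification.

[⇒] Suppose 11r + 8 is odd. Since 11 is odd, 11r and r have the same parity, so 11r + 8 ≡ r + 8 (mod 2). As 8 is even, 11r + 8 is odd exactly when r is odd. Thus r is odd.

[⇐] Conversely, suppose r is odd; write r = 2j + 1. Then 11r + 8 = 11·(2j + 1) + 8 = 2·11j + 19, which is odd.

Both implications hold.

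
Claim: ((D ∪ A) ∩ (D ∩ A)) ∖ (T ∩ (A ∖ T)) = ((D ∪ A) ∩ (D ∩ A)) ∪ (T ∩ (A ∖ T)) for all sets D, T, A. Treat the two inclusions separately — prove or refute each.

The two sets are equal.

Reverse inclusion. Let x ∈ ((D ∪ A) ∩ (D ∩ A)) ∪ (T ∩ (A ∖ T)). Then either x ∈ D ∩ A and x ∉ T; or x ∈ D ∩ T ∩ A. In each case x ∈ ((D ∪ A) ∩ (D ∩ A)) ∖ (T ∩ (A ∖ T)), so ((D ∪ A) ∩ (D ∩ A)) ∪ (T ∩ (A ∖ T)) ⊆ ((D ∪ A) ∩ (D ∩ A)) ∖ (T ∩ (A ∖ T)).

Forward inclusion. Let x ∈ ((D ∪ A) ∩ (D ∩ A)) ∖ (T ∩ (A ∖ T)). Then either x ∈ D ∩ A and x ∉ T; or x ∈ D ∩ T ∩ A. In each case x ∈ ((D ∪ A) ∩ (D ∩ A)) ∪ (T ∩ (A ∖ T)), so ((D ∪ A) ∩ (D ∩ A)) ∖ (T ∩ (A ∖ T)) ⊆ ((D ∪ A) ∩ (D ∩ A)) ∪ (T ∩ (A ∖ T)).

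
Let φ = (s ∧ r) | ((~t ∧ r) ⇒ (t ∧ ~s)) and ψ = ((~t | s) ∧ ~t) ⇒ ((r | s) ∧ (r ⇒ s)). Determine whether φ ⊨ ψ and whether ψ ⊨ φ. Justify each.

Only the reverse direction holds.

Forward direction. This fails. Under r = F, t = F, s = F, the left side is true but the right side is false.

Converse. Assume the antecedent. If t is true, the consequent reduces to true regardless of the other variables. If t is false, the antecedent forces (r = F, t = F, s = T) or (r = T, t = F, s = T), and the consequent holds there. Either way the consequent holds.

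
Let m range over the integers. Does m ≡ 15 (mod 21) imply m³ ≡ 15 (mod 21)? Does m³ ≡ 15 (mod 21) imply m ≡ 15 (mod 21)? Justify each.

Forward direction. Suppose m ≡ 15 (mod 21). Write m = 21j + 15. Then (21j + 15)³ = 9261j³ + 19845j² + 14175j + 3375 = 21(441j³ + 945j² + 675j + 160) + 15, so m³ ≡ 15 (mod 21).

Converse. This fails: take m = 9. Then 9³ = 729 ≡ 15 (mod 21), yet 9 ≡ 9 (mod 21), not 15.

The forward direction holds; the converse fails.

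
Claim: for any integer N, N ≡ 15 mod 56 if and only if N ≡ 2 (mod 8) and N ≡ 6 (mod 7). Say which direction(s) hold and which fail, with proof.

Both directions fail.

[⇒] This fails: N = 15 gives 15 ≡ 15 (mod 56) but 15 ≡ 7 (mod 8), so the conjunction on the right does not hold.

[⇐] This fails: N = 34 satisfies both congruences on the right (34 ≡ 2 mod 8 and 34 ≡ 6 mod 7) yet 34 ≡ 34 (mod 56), not 15.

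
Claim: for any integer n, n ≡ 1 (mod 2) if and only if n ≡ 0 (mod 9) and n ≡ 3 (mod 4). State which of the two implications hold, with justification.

(⇒) fails; (⇐) holds.

[⇐] If n ≡ 0 (mod 9) and n ≡ 3 (mod 4), then by the Chinese remainder theorem n ≡ 27 (mod 36). Since 27 ≡ 1 (mod 2) and 2 ∣ 36, we get n ≡ 1 (mod 2).

[⇒] This fails: n = 1 gives 1 ≡ 1 (mod 2) but 1 ≡ 1 (mod 9), so the conjunction on the right does not hold.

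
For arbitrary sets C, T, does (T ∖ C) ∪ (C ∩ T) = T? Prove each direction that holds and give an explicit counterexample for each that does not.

(⊇) Let x ∈ T. Then either x ∈ T and x ∉ C; or x ∈ C ∩ T. In each case x ∈ (T ∖ C) ∪ (C ∩ T), so T ⊆ (T ∖ C) ∪ (C ∩ T).

(⊆) Let x ∈ (T ∖ C) ∪ (C ∩ T). Then either x ∈ T and x ∉ C; or x ∈ C ∩ T. In each case x ∈ T, so (T ∖ C) ∪ (C ∩ T) ⊆ T.

The two sets are equal.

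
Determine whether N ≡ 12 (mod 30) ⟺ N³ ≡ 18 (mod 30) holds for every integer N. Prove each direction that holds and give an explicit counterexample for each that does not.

(⇒) Suppose N ≡ 12 (mod 30). Write N = 30j + 12. Then (30j + 12)³ = 27000j³ + 32400j² + 12960j + 1728 = 30(900j³ + 1080j² + 432j + 57) + 18, so N³ ≡ 18 (mod 30).

(⇐) Conversely, suppose N³ ≡ 18 (mod 30). The only residue r in {0, …, 29} with r³ ≡ 18 (mod 30) is r = 12, so N ≡ 12 (mod 30).

Equivalent; both directions hold.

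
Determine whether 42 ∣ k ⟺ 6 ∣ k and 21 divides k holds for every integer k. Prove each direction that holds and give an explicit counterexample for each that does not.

(←) Suppose 6 ∣ k and 21 ∣ k. Any common multiple of 6 and 21 is a multiple of their lcm; here lcm(6, 21) = 6·21/gcd(6, 21) = 126/3 = 42, so 42 ∣ k.

(→) If 42 ∣ k, write k = 42q. Since 42 = 7·6, k = 6·(7q), so 6 ∣ k; and since 42 = 2·21, k = 21·(2q), so 21 ∣ k.

Equivalent; both directions hold.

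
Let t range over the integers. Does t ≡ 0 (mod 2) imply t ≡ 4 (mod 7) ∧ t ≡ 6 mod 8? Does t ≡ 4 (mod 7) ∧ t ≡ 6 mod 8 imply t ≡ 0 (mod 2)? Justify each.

The forward direction fails; the converse holds.

(⟹) This fails: t = 0 gives 0 ≡ 0 (mod 2) but 0 ≡ 0 (mod 7), so the conjunction on the right does not hold.

(⟸) Conversely, if t ≡ 4 (mod 7) and t ≡ 6 (mod 8), then by the Chinese remainder theorem t ≡ 46 (mod 56). Since 46 ≡ 0 (mod 2) and 2 ∣ 56, we get t ≡ 0 (mod 2).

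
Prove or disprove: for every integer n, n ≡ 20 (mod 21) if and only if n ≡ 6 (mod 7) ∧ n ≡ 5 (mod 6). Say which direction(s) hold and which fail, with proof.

Not equivalent: only (⇐) holds.

Converse. If n ≡ 6 (mod 7) and n ≡ 5 (mod 6), then by the Chinese remainder theorem n ≡ 41 (mod 42). Since 41 ≡ 20 (mod 21) and 21 ∣ 42, we get n ≡ 20 (mod 21).

Forward direction. This fails: n = 20 gives 20 ≡ 20 (mod 21) but 20 ≡ 2 (mod 6), so the conjunction on the right does not hold.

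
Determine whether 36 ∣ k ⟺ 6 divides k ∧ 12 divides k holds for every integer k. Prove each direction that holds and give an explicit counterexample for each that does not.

Only the forward implication holds.

(⇒) If 36 ∣ k, write k = 36q. Since 36 = 6·6, k = 6·(6q), so 6 ∣ k; and since 36 = 3·12, k = 12·(3q), so 12 ∣ k.

(⇐) This fails: take k = 12. Both 6 ∣ 12 and 12 ∣ 12, yet 12 is not a multiple of 36 (since 12 = 0·36 + 12), so 36 ∤ 12.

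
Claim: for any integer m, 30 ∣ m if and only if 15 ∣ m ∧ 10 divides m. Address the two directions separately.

(←) Suppose 15 ∣ m and 10 ∣ m. Any common multiple of 15 and 10 is a multiple of their lcm; here lcm(15, 10) = 15·10/gcd(15, 10) = 150/5 = 30, so 30 ∣ m.

(→) If 30 ∣ m, write m = 30q. Since 30 = 2·15, m = 15·(2q), so 15 ∣ m; and since 30 = 3·10, m = 10·(3q), so 10 ∣ m.

Equivalent; both directions hold.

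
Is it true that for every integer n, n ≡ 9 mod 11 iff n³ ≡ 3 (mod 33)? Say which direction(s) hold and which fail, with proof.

Not equivalent: only (⇐) holds.

[⇒] This fails: take n = 20. Then 20 ≡ 9 (mod 11), but 20³ = 8000 ≡ 14 (mod 33), not 3.

[⇐] Conversely, the residues r modulo 33 with r³ ≡ 3 (mod 33) are exactly {9}, and each is ≡ 9 (mod 11).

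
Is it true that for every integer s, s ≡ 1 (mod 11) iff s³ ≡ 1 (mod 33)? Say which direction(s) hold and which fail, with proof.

(⇐) The residues r modulo 33 with r³ ≡ 1 (mod 33) are exactly {1}, and each is ≡ 1 (mod 11).

(⇒) This fails: take s = 12. Then 12 ≡ 1 (mod 11), but 12³ = 1728 ≡ 12 (mod 33), not 1.

Not equivalent: only (⇐) holds.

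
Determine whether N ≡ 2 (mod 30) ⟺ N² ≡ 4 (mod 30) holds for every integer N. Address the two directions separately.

Only the forward direction holds.

(⟹) Suppose N ≡ 2 (mod 30). Write N = 30j + 2. Then (30j + 2)² = 900j² + 120j + 4 = 30(30j² + 4j) + 4, so N² ≡ 4 (mod 30).

(⟸) This fails: take N = 8. Then 8² = 64 ≡ 4 (mod 30), yet 8 ≡ 8 (mod 30), not 2.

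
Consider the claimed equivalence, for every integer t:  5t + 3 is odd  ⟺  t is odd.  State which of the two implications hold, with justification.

[⇒] This fails: t = 0 gives 5t + 3 = 3, which is odd, but 0 is even, not odd.

[⇐] This also fails: t = 1 is odd, but 5t + 3 = 8 is even, not odd.

(⇒) fails and (⇐) fails.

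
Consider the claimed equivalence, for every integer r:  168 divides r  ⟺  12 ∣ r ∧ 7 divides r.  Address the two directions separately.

Only the forward implication holds.

[⇒] If 168 ∣ r, write r = 168q. Since 168 = 14·12, r = 12·(14q), so 12 ∣ r; and since 168 = 24·7, r = 7·(24q), so 7 ∣ r.

[⇐] This fails: take r = 84. Both 12 ∣ 84 and 7 ∣ 84, yet 84 is not a multiple of 168 (since 84 = 0·168 + 84), so 168 ∤ 84.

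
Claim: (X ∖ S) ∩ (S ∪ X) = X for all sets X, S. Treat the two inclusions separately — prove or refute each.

Forward inclusion. Let x ∈ (X ∖ S) ∩ (S ∪ X). Then x ∈ X and x ∉ S, from which x ∈ X.

Reverse inclusion. This inclusion fails. Take X = {1}, S = {1}; then 1 ∈ X but 1 ∉ (X ∖ S) ∩ (S ∪ X).

Only the forward inclusion holds.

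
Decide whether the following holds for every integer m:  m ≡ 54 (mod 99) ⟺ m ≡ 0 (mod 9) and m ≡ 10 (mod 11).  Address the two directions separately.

(⟸) If m ≡ 0 (mod 9) and m ≡ 10 (mod 11), then by the Chinese remainder theorem m ≡ 54 (mod 99). This is exactly m ≡ 54 (mod 99).

(⟹) Suppose m ≡ 54 (mod 99); write m = 99j + 54. Since 9 ∣ 99, reducing mod 9 gives m ≡ 54 ≡ 0 (mod 9); since 11 ∣ 99, reducing mod 11 gives m ≡ 54 ≡ 10 (mod 11).

Equivalent; both directions hold.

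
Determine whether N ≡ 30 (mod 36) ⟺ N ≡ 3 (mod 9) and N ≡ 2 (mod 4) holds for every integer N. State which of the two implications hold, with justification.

The biconditional holds.

Forward direction. Suppose N ≡ 30 (mod 36); write N = 36j + 30. Since 9 ∣ 36, reducing mod 9 gives N ≡ 30 ≡ 3 (mod 9); since 4 ∣ 36, reducing mod 4 gives N ≡ 30 ≡ 2 (mod 4).

Converse. If N ≡ 3 (mod 9) and N ≡ 2 (mod 4), then by the Chinese remainder theorem N ≡ 30 (mod 36). This is exactly N ≡ 30 (mod 36).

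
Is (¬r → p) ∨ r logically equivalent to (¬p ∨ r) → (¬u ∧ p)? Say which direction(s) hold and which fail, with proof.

(⟸) Assume the antecedent. If u is true, the antecedent forces (u = T, r = F, p = T), and (¬r → p) ∨ r holds there. If u is false, the antecedent forces (u = F, r = F, p = T) or (u = F, r = T, p = T), and (¬r → p) ∨ r holds there. Either way (¬r → p) ∨ r holds.

(⟹) This fails. Under u = F, r = T, p = F, the left side is true but the right side is false.

Only the reverse direction holds.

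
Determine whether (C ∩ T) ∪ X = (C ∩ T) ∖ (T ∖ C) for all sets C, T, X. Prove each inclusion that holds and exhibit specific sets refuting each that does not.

The sets are not equal: only the reverse inclusion holds.

(⊇) Let x ∈ (C ∩ T) ∖ (T ∖ C). Then either x ∈ C ∩ T and x ∉ X; or x ∈ C ∩ T ∩ X. In each case x ∈ (C ∩ T) ∪ X, so (C ∩ T) ∖ (T ∖ C) ⊆ (C ∩ T) ∪ X.

(⊆) This inclusion fails. Take C = ∅, T = ∅, X = {1}; then 1 ∈ (C ∩ T) ∪ X but 1 ∉ (C ∩ T) ∖ (T ∖ C).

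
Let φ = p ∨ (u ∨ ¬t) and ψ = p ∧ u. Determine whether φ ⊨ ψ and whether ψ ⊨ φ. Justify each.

Only the reverse direction holds.

(→) This fails. Under t = F, u = F, p = F, the left side is true but the right side is false.

(←) Assume the antecedent. If t is true, the antecedent forces (t = T, u = T, p = T), and p ∨ (u ∨ ¬t) holds there. If t is false, p ∨ (u ∨ ¬t) reduces to true regardless of the other variables. Either way p ∨ (u ∨ ¬t) holds.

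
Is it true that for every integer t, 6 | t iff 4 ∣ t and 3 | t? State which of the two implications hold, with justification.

Not equivalent: only (⇐) holds.

(⇒) This fails: take t = 6. Certainly 6 ∣ 6, but 4 ∤ 6.

(⇐) Suppose 4 ∣ t and 3 ∣ t. Any common multiple of 4 and 3 is a multiple of their lcm; here gcd(4, 3) = 1, so lcm(4, 3) = 4·3 = 12, so 12 ∣ t. Since 6 ∣ 12, it follows that 6 ∣ t.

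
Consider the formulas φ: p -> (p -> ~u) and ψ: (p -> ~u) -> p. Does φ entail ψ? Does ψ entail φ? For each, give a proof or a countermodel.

Both directions fail.

(⟹) This fails. Under u = F, p = F, the left side is true but the right side is false.

(⟸) This fails. Under u = T, p = T, the left side is false but the right side is true.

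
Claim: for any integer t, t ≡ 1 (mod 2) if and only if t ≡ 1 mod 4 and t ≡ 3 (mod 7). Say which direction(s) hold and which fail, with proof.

Forward direction. This fails: t = 1 gives 1 ≡ 1 (mod 2) but 1 ≡ 1 (mod 7), so the conjunction on the right does not hold.

Converse. If t ≡ 1 (mod 4) and t ≡ 3 (mod 7), then by the Chinese remainder theorem t ≡ 17 (mod 28). Since 17 ≡ 1 (mod 2) and 2 ∣ 28, we get t ≡ 1 (mod 2).

Not equivalent: only (⇐) holds.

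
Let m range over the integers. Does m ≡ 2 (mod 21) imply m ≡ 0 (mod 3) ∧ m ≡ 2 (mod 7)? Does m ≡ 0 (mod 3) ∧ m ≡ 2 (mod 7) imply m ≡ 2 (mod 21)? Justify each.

Forward direction. This fails: m = 2 gives 2 ≡ 2 (mod 21) but 2 ≡ 2 (mod 3), so the conjunction on the right does not hold.

Converse. This fails: m = 9 satisfies both congruences on the right (9 ≡ 0 mod 3 and 9 ≡ 2 mod 7) yet 9 ≡ 9 (mod 21), not 2.

Neither direction holds.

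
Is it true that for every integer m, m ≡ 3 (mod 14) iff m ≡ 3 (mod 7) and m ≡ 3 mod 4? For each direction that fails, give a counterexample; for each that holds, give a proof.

(⇒) fails; (⇐) holds.

(⇒) This fails: m = 17 gives 17 ≡ 3 (mod 14) but 17 ≡ 1 (mod 4), so the conjunction on the right does not hold.

(⇐) Conversely, if m ≡ 3 (mod 7) and m ≡ 3 (mod 4), then by the Chinese remainder theorem m ≡ 3 (mod 28). Since 3 ≡ 3 (mod 14) and 14 ∣ 28, we get m ≡ 3 (mod 14).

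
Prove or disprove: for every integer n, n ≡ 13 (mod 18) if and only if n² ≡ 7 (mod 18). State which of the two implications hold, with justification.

Not equivalent: only (⇒) holds.

(⇒) Suppose n ≡ 13 (mod 18). Write n = 18j + 13. Then (18j + 13)² = 324j² + 468j + 169 = 18(18j² + 26j + 9) + 7, so n² ≡ 7 (mod 18).

(⇐) This fails: take n = 5. Then 5² = 25 ≡ 7 (mod 18), yet 5 ≡ 5 (mod 18), not 13.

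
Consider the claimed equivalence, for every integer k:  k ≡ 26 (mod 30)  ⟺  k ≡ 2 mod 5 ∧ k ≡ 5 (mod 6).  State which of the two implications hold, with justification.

(→) This fails: k = 26 gives 26 ≡ 26 (mod 30) but 26 ≡ 1 (mod 5), so the conjunction on the right does not hold.

(←) This fails: k = 17 satisfies both congruences on the right (17 ≡ 2 mod 5 and 17 ≡ 5 mod 6) yet 17 ≡ 17 (mod 30), not 26.

(⇒) fails and (⇐) fails.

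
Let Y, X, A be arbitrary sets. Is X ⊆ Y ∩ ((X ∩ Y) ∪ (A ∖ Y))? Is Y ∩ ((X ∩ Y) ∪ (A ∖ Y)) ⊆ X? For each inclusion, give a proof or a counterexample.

(⊇) Let x ∈ Y ∩ ((X ∩ Y) ∪ (A ∖ Y)). Then either x ∈ Y ∩ X and x ∉ A; or x ∈ Y ∩ X ∩ A. In each case x ∈ X, so Y ∩ ((X ∩ Y) ∪ (A ∖ Y)) ⊆ X.

(⊆) This inclusion fails. Take Y = ∅, X = {1}, A = ∅; then 1 ∈ X but 1 ∉ Y ∩ ((X ∩ Y) ∪ (A ∖ Y)).

The sets are not equal: only the reverse inclusion holds.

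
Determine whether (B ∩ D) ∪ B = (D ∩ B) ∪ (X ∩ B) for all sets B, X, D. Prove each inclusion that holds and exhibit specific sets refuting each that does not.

Only the reverse inclusion holds.

(⊆) This inclusion fails. Take B = {1}, X = ∅, D = ∅; then 1 ∈ (B ∩ D) ∪ B but 1 ∉ (D ∩ B) ∪ (X ∩ B).

(⊇) Let x ∈ (D ∩ B) ∪ (X ∩ B). Then either x ∈ B ∩ X and x ∉ D; or x ∈ B ∩ D and x ∉ X; or x ∈ B ∩ X ∩ D. In each case x ∈ (B ∩ D) ∪ B, so (D ∩ B) ∪ (X ∩ B) ⊆ (B ∩ D) ∪ B.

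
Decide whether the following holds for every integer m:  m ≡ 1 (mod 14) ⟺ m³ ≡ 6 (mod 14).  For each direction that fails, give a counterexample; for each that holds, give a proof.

(⟹) This fails: take m = 1. Then 1 ≡ 1 (mod 14), but 1³ = 1 ≡ 1 (mod 14), not 6.

(⟸) This fails: take m = 6. Then 6³ = 216 ≡ 6 (mod 14), yet 6 ≡ 6 (mod 14), not 1.

Neither direction holds.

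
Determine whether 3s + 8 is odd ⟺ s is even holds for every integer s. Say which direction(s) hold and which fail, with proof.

(→) This fails: s = 3 gives 3s + 8 = 17, which is odd, but 3 is odd, not even.

(←) This also fails: s = 6 is even, but 3s + 8 = 26 is even, not odd.

(⇒) fails and (⇐) fails.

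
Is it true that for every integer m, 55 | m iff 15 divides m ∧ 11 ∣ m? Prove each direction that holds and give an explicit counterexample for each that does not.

(→) This fails: take m = 55. Certainly 55 ∣ 55, but 15 ∤ 55.

(←) Suppose 15 ∣ m and 11 ∣ m. Any common multiple of 15 and 11 is a multiple of their lcm; here gcd(15, 11) = 1, so lcm(15, 11) = 15·11 = 165, so 165 ∣ m. Since 55 ∣ 165, it follows that 55 ∣ m.

(⇒) fails; (⇐) holds.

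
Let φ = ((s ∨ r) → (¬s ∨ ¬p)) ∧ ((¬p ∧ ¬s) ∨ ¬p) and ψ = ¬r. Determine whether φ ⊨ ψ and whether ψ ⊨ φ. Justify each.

Both directions fail.

(→) This fails. Under r = T, p = F, s = F, the left side is true but the right side is false.

(←) This fails. Under r = F, p = T, s = F, the left side is false but the right side is true.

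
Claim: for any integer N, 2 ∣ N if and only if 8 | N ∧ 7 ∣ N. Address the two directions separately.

Only the reverse direction holds.

(⟹) This fails: take N = 2. Certainly 2 ∣ 2, but 8 ∤ 2.

(⟸) Suppose 8 ∣ N and 7 ∣ N. Any common multiple of 8 and 7 is a multiple of their lcm; here gcd(8, 7) = 1, so lcm(8, 7) = 8·7 = 56, so 56 ∣ N. Since 2 ∣ 56, it follows that 2 ∣ N.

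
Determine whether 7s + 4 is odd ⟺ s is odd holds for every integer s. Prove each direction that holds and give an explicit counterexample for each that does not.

Both directions hold.

[⇒] Suppose 7s + 4 is odd. Since 7 is odd, 7s and s have the same parity, so 7s + 4 ≡ s + 4 (mod 2). As 4 is even, 7s + 4 is odd exactly when s is odd. Thus s is odd.

[⇐] Conversely, suppose s is odd; write s = 2j + 1. Then 7s + 4 = 7·(2j + 1) + 4 = 2·7j + 11, which is odd.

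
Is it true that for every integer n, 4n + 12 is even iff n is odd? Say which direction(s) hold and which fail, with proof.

Only the converse holds.

Forward direction. This fails: take n = 4. Then 4n + 12 = 28, which is even, yet n = 4 is even, not odd.

Converse. Suppose n is odd. Since 4 is even, 4n is even for every n, so 4n + 12 has the same parity as 12, which is even. Hence 4n + 12 is even.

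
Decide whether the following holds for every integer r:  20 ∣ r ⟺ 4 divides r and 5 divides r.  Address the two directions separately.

Both directions hold.

(⟹) If 20 ∣ r, write r = 20q. Since 20 = 5·4, r = 4·(5q), so 4 ∣ r; and since 20 = 4·5, r = 5·(4q), so 5 ∣ r.

(⟸) Suppose 4 ∣ r and 5 ∣ r. Any common multiple of 4 and 5 is a multiple of their lcm; here gcd(4, 5) = 1, so lcm(4, 5) = 4·5 = 20, so 20 ∣ r.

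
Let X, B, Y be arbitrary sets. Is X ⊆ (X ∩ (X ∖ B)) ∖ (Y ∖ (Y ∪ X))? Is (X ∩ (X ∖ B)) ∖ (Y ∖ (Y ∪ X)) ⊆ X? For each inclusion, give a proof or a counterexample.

The sets are not equal: only the reverse inclusion holds.

Forward inclusion. This inclusion fails. Take X = {1}, B = {1}, Y = ∅; then 1 ∈ X but 1 ∉ (X ∩ (X ∖ B)) ∖ (Y ∖ (Y ∪ X)).

Reverse inclusion. Let x ∈ (X ∩ (X ∖ B)) ∖ (Y ∖ (Y ∪ X)). Then either x ∈ X and x ∉ B, Y; or x ∈ X ∩ Y and x ∉ B. In each case x ∈ X, so (X ∩ (X ∖ B)) ∖ (Y ∖ (Y ∪ X)) ⊆ X.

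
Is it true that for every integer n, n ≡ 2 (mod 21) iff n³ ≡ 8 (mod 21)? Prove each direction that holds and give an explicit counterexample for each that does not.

Forward direction. Suppose n ≡ 2 (mod 21). Write n = 21j + 2. Then (21j + 2)³ = 9261j³ + 2646j² + 252j + 8 = 21(441j³ + 126j² + 12j) + 8, so n³ ≡ 8 (mod 21).

Converse. This fails: take n = 8. Then 8³ = 512 ≡ 8 (mod 21), yet 8 ≡ 8 (mod 21), not 2.

Only the forward implication holds.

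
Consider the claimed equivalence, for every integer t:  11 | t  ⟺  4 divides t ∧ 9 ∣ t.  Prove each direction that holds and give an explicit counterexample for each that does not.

(⟹) This fails: take t = 11. Certainly 11 ∣ 11, but 4 ∤ 11.

(⟸) This fails: take t = 36. Both 4 ∣ 36 and 9 ∣ 36, yet 36 is not a multiple of 11 (since 36 = 3·11 + 3), so 11 ∤ 36.

Neither implication holds.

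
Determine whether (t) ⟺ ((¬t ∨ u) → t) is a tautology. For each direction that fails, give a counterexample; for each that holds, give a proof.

Converse. Assume the antecedent. If t is true, t reduces to true regardless of the other variables. If t is false, the antecedent cannot hold. Either way t holds.

Forward direction. Assume the antecedent. If t is true, (¬t ∨ u) → t reduces to true regardless of the other variables. If t is false, the antecedent cannot hold. Either way (¬t ∨ u) → t holds.

Both directions hold; the statement is true.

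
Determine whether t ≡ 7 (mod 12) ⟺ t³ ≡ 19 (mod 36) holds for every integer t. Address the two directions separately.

The biconditional holds.

[⇒] Suppose t ≡ 7 (mod 12). Working modulo 36, t ∈ {7, 19, 31}; for each such r, r³ ≡ 19 (mod 36).

[⇐] Conversely, the residues r modulo 36 with r³ ≡ 19 (mod 36) are exactly {7, 19, 31}, and each is ≡ 7 (mod 12).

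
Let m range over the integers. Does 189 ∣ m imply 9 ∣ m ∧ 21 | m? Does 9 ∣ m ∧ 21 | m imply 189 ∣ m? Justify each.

(→) If 189 ∣ m, write m = 189q. Since 189 = 21·9, m = 9·(21q), so 9 ∣ m; and since 189 = 9·21, m = 21·(9q), so 21 ∣ m.

(←) This fails: take m = 63. Both 9 ∣ 63 and 21 ∣ 63, yet 63 is not a multiple of 189 (since 63 = 0·189 + 63), so 189 ∤ 63.

Only the forward direction holds.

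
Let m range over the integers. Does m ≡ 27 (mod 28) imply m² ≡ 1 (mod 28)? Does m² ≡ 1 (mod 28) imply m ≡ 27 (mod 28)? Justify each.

(←) This fails: take m = 1. Then 1² = 1 ≡ 1 (mod 28), yet 1 ≡ 1 (mod 28), not 27.

(→) Suppose m ≡ 27 (mod 28). Write m = 28j + 27. Then (28j + 27)² = 784j² + 1512j + 729 = 28(28j² + 54j + 26) + 1, so m² ≡ 1 (mod 28).

Not equivalent: only (⇒) holds.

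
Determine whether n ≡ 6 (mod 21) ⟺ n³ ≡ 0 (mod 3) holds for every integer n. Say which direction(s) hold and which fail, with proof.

Only the forward implication holds.

(⇒) Suppose n ≡ 6 (mod 21). Then n³ ≡ 6³ = 216 (mod 21), and since 3 ∣ 21, also n³ ≡ 0 (mod 3).

(⇐) This fails: take n = 0. Then 0³ = 0 ≡ 0 (mod 3), yet 0 ≡ 0 (mod 21), not 6.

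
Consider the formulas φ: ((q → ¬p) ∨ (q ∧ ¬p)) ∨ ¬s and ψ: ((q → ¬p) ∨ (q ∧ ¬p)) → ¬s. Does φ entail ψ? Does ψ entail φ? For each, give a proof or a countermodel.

(⇒) This fails. Under p = F, s = T, q = F, the left side is true but the right side is false.

(⇐) This fails. Under p = T, s = T, q = T, the left side is false but the right side is true.

Both directions fail.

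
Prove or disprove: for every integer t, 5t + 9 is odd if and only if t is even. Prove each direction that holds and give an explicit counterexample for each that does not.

(⟹) Suppose 5t + 9 is odd. Since 5 is odd, 5t and t have the same parity, so 5t + 9 ≡ t + 9 (mod 2). As 9 is odd, 5t + 9 is odd exactly when t is even. Thus t is even.

(⟸) Conversely, suppose t is even; write t = 2j. Then 5t + 9 = 5·(2j) + 9 = 2·5j + 9, which is odd.

The biconditional holds.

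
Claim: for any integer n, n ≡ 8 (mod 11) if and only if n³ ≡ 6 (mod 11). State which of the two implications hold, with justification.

The biconditional holds.

(→) Suppose n ≡ 8 (mod 11). Write n = 11j + 8. Then (11j + 8)³ = 1331j³ + 2904j² + 2112j + 512 = 11(121j³ + 264j² + 192j + 46) + 6, so n³ ≡ 6 (mod 11).

(←) Conversely, suppose n³ ≡ 6 (mod 11). The only residue r in {0, …, 10} with r³ ≡ 6 (mod 11) is r = 8, so n ≡ 8 (mod 11).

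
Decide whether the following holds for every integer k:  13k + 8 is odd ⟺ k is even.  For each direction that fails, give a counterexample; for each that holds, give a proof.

(⟹) This fails: k = 7 gives 13k + 8 = 99, which is odd, but 7 is odd, not even.

(⟸) This also fails: k = 0 is even, but 13k + 8 = 8 is even, not odd.

Neither implication holds.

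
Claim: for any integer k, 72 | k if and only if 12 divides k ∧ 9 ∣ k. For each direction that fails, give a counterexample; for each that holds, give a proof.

Not equivalent: only (⇒) holds.

(→) If 72 ∣ k, write k = 72q. Since 72 = 6·12, k = 12·(6q), so 12 ∣ k; and since 72 = 8·9, k = 9·(8q), so 9 ∣ k.

(←) This fails: take k = 36. Both 12 ∣ 36 and 9 ∣ 36, yet 36 is not a multiple of 72 (since 36 = 0·72 + 36), so 72 ∤ 36.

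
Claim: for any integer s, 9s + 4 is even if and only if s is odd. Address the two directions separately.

[⇒] This fails: s = 2 gives 9s + 4 = 22, which is even, but 2 is even, not odd.

[⇐] This also fails: s = 7 is odd, but 9s + 4 = 67 is odd, not even.

Neither direction holds.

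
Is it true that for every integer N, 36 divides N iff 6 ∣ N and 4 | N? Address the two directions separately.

(⟹) If 36 ∣ N, write N = 36q. Since 36 = 6·6, N = 6·(6q), so 6 ∣ N; and since 36 = 9·4, N = 4·(9q), so 4 ∣ N.

(⟸) This fails: take N = 12. Both 6 ∣ 12 and 4 ∣ 12, yet 12 is not a multiple of 36 (since 12 = 0·36 + 12), so 36 ∤ 12.

The forward direction holds; the converse fails.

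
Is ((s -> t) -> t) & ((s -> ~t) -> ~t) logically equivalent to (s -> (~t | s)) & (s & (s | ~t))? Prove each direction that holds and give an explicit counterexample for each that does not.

(→) Assume the antecedent. If s is true, the consequent reduces to true regardless of the other variables. If s is false, the antecedent cannot hold. Either way the consequent holds.

(←) Assume the antecedent. If s is true, the consequent reduces to true regardless of the other variables. If s is false, the antecedent cannot hold. Either way the consequent holds.

The biconditional holds.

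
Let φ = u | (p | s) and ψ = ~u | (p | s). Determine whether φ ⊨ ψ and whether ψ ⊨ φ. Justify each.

Neither direction holds.

(⟹) This fails. Under u = T, s = F, p = F, the left side is true but the right side is false.

(⟸) This fails. Under u = F, s = F, p = F, the left side is false but the right side is true.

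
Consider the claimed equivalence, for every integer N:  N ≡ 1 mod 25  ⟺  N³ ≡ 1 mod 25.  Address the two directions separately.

Both implications hold.

[⇒] Suppose N ≡ 1 mod 25. Write N = 25j + 1. Then (25j + 1)³ = 15625j³ + 1875j² + 75j + 1 = 25(625j³ + 75j² + 3j) + 1, so N³ ≡ 1 (mod 25).

[⇐] Conversely, suppose N³ ≡ 1 (mod 25). The only residue r in {0, …, 24} with r³ ≡ 1 (mod 25) is r = 1, so N ≡ 1 (mod 25).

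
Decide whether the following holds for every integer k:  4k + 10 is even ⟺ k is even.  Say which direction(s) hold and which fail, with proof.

Not equivalent: only (⇐) holds.

[⇒] This fails: take k = 5. Then 4k + 10 = 30, which is even, yet k = 5 is odd, not even.

[⇐] Suppose k is even. Since 4 is even, 4k is even for every k, so 4k + 10 has the same parity as 10, which is even. Hence 4k + 10 is even.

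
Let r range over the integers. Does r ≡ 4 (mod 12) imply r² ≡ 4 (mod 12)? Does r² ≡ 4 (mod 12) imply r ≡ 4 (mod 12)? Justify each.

(→) Suppose r ≡ 4 (mod 12). Write r = 12j + 4. Then (12j + 4)² = 144j² + 96j + 16 = 12(12j² + 8j + 1) + 4, so r² ≡ 4 (mod 12).

(←) This fails: take r = 2. Then 2² = 4 ≡ 4 (mod 12), yet 2 ≡ 2 (mod 12), not 4.

Only the forward implication holds.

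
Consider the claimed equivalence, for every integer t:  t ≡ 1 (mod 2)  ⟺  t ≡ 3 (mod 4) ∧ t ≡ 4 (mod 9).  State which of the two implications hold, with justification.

[⇒] This fails: t = 1 gives 1 ≡ 1 (mod 2) but 1 ≡ 1 (mod 4), so the conjunction on the right does not hold.

[⇐] Conversely, if t ≡ 3 (mod 4) and t ≡ 4 (mod 9), then by the Chinese remainder theorem t ≡ 31 (mod 36). Since 31 ≡ 1 (mod 2) and 2 ∣ 36, we get t ≡ 1 (mod 2).

The forward direction fails; the converse holds.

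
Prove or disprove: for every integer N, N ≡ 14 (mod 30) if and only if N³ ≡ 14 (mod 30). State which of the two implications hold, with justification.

Both directions hold.

(⇐) Suppose N³ ≡ 14 (mod 30). The only residue r in {0, …, 29} with r³ ≡ 14 (mod 30) is r = 14, so N ≡ 14 (mod 30).

(⇒) Suppose N ≡ 14 (mod 30). Write N = 30j + 14. Then (30j + 14)³ = 27000j³ + 37800j² + 17640j + 2744 = 30(900j³ + 1260j² + 588j + 91) + 14, so N³ ≡ 14 (mod 30).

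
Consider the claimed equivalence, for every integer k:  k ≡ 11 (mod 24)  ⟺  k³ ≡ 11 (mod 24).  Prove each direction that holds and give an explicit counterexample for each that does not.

The biconditional holds.

[⇐] Suppose k³ ≡ 11 (mod 24). The only residue r in {0, …, 23} with r³ ≡ 11 (mod 24) is r = 11, so k ≡ 11 (mod 24).

[⇒] Suppose k ≡ 11 (mod 24). Write k = 24j + 11. Then (24j + 11)³ = 13824j³ + 19008j² + 8712j + 1331 = 24(576j³ + 792j² + 363j + 55) + 11, so k³ ≡ 11 (mod 24).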